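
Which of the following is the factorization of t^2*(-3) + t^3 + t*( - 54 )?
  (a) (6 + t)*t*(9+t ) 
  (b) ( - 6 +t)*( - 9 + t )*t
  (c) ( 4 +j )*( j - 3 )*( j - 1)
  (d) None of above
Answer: d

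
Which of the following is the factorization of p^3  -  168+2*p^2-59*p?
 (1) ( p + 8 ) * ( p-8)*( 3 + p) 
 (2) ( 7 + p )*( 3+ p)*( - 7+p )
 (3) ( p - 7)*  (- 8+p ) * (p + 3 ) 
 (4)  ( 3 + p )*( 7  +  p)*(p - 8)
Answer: 4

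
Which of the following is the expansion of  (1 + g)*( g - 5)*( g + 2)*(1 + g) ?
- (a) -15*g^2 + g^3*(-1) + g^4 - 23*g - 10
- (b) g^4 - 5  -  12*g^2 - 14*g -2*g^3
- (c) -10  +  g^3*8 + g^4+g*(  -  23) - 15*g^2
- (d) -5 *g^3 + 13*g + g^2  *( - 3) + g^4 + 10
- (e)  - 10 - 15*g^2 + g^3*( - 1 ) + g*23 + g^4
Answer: a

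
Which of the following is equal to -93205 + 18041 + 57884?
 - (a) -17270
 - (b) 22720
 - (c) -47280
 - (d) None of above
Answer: d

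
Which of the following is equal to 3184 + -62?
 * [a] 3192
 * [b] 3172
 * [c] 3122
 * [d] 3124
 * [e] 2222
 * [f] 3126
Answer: c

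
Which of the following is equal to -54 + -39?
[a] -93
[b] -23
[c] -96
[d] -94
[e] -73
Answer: a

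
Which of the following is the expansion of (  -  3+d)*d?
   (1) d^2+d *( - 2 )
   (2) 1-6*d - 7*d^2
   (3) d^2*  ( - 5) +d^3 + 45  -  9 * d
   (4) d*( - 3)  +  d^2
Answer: 4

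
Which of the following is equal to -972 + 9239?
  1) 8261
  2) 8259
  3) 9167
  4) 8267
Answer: 4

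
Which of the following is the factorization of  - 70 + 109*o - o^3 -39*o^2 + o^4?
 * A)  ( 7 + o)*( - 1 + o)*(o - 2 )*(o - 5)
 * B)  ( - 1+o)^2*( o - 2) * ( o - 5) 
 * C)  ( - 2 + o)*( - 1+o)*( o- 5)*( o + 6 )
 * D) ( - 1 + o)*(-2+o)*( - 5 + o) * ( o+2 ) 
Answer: A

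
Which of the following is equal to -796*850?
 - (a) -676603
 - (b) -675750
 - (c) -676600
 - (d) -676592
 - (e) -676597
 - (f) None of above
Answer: c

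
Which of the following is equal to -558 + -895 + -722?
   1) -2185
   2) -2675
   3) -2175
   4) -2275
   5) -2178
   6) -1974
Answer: 3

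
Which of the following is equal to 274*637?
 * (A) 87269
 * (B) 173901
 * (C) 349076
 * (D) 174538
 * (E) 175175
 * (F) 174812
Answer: D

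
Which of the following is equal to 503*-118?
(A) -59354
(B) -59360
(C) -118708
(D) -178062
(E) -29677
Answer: A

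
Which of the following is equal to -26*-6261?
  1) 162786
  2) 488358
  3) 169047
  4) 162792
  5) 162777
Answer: 1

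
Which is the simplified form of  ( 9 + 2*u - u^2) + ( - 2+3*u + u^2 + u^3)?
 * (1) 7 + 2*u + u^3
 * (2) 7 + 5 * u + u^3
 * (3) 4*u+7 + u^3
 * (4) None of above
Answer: 2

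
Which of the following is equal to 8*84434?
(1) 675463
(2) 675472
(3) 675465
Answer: 2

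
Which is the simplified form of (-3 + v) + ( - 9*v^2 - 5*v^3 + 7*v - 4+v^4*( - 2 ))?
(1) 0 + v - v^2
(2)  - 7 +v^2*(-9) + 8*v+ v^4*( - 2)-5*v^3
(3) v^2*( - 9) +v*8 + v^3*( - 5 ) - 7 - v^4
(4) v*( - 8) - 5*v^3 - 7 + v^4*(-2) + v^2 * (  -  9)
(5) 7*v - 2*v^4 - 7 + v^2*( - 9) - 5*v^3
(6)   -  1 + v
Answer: 2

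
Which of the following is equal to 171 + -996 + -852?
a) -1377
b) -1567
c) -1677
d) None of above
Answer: c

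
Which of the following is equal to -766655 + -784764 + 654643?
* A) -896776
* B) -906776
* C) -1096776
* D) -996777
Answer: A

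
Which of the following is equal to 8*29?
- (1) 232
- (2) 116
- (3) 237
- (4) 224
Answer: 1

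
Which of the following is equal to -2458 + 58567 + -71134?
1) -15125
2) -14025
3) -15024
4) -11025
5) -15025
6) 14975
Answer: 5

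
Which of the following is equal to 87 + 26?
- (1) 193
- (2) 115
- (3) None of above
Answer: 3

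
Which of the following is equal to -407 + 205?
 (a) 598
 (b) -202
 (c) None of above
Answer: b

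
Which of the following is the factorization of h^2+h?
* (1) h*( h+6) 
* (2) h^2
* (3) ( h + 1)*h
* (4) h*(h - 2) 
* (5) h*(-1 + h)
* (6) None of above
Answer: 3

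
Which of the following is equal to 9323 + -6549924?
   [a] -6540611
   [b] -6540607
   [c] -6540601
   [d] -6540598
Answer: c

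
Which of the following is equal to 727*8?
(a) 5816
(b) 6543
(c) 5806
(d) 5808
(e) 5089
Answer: a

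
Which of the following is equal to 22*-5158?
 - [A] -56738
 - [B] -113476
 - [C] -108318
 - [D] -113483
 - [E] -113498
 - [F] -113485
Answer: B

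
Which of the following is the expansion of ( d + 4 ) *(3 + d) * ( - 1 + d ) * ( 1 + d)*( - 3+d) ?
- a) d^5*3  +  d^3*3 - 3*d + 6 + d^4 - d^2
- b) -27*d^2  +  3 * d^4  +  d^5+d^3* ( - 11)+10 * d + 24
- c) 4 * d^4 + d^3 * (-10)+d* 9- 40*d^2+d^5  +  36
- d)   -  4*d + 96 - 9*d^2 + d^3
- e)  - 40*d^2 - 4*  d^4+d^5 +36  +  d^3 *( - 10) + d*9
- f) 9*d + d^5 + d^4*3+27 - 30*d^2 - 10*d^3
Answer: c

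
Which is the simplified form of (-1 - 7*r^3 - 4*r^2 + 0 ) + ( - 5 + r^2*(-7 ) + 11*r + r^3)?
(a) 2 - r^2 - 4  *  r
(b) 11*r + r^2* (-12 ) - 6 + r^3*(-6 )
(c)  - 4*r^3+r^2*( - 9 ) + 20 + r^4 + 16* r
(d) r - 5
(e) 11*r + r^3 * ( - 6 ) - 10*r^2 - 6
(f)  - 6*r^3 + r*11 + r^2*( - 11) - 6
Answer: f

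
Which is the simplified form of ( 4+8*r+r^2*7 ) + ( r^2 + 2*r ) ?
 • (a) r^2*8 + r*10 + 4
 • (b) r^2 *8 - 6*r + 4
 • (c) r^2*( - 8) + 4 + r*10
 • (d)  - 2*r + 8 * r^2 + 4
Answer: a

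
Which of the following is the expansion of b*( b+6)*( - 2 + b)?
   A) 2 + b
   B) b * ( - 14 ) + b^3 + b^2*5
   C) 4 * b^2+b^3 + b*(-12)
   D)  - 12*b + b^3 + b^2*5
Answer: C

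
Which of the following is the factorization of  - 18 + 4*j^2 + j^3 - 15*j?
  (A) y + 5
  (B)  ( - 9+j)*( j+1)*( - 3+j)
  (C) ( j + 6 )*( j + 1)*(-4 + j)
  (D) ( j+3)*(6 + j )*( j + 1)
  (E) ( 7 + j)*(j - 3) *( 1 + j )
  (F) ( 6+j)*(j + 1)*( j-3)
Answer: F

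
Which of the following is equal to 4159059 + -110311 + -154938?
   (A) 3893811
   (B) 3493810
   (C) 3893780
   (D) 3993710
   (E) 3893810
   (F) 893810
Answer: E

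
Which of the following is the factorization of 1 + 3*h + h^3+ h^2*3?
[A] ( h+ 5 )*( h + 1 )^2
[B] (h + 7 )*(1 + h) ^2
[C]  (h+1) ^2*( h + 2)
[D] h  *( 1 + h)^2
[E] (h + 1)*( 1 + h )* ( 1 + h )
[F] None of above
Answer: E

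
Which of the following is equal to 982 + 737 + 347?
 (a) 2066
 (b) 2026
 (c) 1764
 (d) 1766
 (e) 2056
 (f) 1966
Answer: a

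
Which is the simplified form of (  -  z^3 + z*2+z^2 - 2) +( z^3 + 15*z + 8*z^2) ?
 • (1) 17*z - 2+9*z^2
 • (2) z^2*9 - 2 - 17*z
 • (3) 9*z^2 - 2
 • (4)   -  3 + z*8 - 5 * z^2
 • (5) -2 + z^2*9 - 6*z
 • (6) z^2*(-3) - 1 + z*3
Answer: 1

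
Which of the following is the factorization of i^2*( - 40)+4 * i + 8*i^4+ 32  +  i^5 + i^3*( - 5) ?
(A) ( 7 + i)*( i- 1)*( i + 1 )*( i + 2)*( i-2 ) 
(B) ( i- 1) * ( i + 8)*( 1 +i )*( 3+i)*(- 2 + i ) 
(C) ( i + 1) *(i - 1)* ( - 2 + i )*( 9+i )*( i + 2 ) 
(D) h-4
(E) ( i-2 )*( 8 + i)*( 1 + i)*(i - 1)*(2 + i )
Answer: E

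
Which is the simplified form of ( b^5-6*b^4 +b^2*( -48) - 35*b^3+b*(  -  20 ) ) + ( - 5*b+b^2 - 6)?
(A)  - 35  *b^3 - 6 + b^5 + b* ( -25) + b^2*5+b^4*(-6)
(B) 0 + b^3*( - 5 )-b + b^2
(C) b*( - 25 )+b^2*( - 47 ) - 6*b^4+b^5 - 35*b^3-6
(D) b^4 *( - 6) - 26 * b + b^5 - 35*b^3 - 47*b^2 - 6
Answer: C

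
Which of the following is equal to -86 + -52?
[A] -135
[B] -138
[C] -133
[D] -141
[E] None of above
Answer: B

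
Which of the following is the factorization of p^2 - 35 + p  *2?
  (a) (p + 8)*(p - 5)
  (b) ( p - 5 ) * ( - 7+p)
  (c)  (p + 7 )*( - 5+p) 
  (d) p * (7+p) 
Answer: c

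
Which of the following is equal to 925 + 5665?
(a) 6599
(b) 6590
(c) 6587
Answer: b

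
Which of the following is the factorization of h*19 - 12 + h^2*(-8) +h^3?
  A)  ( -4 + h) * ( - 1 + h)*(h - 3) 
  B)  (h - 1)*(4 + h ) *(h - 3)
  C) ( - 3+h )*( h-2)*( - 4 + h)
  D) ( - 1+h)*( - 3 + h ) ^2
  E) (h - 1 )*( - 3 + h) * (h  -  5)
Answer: A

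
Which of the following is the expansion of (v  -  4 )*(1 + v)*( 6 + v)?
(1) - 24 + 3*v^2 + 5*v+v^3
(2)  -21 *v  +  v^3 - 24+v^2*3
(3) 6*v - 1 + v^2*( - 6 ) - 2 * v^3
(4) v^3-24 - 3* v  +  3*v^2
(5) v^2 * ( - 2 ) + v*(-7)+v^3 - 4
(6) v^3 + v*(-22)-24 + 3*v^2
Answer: 6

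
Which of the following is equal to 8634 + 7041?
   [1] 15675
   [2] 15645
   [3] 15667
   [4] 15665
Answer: 1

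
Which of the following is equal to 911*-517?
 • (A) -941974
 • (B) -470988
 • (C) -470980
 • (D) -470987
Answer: D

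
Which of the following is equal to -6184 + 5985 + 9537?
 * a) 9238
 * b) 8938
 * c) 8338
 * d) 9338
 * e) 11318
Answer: d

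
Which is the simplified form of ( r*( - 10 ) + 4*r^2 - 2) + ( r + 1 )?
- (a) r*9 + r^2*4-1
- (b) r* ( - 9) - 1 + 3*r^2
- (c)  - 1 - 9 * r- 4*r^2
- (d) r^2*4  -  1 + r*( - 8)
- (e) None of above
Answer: e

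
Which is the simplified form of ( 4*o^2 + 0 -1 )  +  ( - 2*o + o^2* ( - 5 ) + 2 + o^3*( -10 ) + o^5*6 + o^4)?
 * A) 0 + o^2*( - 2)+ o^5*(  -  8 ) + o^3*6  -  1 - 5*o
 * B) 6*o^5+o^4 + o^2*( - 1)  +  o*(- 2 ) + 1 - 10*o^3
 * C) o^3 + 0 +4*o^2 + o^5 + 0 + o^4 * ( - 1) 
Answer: B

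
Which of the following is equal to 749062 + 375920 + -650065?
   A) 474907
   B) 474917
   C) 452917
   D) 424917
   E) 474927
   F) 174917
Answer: B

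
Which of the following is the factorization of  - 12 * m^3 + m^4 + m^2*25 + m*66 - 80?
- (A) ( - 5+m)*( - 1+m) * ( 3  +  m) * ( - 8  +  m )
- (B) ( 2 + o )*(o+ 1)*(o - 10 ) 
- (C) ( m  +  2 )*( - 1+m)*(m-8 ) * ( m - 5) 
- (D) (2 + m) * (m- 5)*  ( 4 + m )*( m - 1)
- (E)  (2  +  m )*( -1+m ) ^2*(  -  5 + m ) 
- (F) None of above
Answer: C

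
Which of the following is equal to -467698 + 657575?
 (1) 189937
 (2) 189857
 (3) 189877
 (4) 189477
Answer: 3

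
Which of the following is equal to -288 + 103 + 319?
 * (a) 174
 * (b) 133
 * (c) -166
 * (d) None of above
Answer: d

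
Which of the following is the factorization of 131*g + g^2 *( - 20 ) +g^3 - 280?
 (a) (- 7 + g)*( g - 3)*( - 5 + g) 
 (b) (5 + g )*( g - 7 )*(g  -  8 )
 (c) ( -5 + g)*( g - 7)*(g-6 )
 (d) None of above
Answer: d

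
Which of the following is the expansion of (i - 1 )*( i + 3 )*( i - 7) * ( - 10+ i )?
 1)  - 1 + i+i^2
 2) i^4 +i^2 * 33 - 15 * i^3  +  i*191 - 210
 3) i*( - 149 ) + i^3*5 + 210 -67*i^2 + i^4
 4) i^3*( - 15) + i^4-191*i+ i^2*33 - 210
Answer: 2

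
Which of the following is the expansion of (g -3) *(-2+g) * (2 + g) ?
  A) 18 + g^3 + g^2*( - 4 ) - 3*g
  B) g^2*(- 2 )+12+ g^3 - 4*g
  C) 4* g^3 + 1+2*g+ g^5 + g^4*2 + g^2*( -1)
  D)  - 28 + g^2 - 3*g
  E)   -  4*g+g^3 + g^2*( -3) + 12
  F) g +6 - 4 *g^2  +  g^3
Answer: E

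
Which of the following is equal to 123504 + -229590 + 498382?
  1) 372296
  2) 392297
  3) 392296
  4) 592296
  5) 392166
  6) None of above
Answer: 3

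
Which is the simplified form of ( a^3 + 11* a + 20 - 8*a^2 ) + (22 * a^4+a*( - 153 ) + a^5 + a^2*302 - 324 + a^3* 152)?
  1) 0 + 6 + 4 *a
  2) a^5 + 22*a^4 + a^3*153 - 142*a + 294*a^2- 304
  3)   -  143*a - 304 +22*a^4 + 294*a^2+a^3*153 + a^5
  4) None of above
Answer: 2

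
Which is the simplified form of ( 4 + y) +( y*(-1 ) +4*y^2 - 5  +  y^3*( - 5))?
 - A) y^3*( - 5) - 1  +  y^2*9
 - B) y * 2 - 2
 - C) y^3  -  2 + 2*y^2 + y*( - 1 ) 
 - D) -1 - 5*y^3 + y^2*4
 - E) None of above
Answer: D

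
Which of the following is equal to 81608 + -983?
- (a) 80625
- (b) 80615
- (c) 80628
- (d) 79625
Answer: a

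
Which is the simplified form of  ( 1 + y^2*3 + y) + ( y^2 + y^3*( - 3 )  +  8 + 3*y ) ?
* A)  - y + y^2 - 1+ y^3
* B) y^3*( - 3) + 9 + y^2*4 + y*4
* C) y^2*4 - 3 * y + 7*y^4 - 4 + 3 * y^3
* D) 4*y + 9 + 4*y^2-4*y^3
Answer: B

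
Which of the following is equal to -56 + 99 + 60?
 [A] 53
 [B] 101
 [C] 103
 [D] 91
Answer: C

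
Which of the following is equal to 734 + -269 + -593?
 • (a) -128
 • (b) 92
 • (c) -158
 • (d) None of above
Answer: a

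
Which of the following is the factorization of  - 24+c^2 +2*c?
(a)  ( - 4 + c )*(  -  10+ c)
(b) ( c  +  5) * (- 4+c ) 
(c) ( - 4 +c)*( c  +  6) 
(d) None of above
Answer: c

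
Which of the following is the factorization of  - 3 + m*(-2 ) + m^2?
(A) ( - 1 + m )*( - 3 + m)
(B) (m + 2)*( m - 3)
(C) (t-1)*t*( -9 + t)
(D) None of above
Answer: D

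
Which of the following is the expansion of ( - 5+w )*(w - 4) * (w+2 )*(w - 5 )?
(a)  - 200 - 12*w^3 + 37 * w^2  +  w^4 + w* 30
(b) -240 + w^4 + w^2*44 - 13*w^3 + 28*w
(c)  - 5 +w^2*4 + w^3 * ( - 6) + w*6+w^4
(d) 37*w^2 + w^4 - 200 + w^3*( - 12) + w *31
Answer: a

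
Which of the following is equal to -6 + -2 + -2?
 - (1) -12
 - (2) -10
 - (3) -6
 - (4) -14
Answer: 2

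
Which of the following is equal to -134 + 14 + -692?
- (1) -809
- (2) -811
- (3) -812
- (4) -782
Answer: 3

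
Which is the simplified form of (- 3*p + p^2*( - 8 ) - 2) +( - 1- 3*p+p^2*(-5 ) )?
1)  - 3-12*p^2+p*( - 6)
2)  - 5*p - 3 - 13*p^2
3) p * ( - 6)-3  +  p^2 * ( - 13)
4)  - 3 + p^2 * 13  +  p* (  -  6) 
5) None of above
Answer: 3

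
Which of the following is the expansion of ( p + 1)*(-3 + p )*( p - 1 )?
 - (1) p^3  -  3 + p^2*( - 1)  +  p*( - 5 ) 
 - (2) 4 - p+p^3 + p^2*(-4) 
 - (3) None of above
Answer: 3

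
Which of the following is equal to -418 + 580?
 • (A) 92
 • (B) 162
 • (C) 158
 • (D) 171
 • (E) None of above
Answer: B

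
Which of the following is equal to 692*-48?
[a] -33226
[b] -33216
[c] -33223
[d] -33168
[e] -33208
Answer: b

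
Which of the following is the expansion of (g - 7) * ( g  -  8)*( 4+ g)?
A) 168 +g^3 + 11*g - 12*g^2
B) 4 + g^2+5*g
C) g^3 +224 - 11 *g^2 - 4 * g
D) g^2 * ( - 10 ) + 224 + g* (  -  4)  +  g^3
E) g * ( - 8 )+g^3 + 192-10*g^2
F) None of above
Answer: C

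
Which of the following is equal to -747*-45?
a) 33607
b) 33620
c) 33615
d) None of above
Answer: c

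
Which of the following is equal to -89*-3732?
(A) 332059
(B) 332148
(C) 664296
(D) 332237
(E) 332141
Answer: B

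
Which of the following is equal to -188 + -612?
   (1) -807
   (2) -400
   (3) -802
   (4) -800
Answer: 4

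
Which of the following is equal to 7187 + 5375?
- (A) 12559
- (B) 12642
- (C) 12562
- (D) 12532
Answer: C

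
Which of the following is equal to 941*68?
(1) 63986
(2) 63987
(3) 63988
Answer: 3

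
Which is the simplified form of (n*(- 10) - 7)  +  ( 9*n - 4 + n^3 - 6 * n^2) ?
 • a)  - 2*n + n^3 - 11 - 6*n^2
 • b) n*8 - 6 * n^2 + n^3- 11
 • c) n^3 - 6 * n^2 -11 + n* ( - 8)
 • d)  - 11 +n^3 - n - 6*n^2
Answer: d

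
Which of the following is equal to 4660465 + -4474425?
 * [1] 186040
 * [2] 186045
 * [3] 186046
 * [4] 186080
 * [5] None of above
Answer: 1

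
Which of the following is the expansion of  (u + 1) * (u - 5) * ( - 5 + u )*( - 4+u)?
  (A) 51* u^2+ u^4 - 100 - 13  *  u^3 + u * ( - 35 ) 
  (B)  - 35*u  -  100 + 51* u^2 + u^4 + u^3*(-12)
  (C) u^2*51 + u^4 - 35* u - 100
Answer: A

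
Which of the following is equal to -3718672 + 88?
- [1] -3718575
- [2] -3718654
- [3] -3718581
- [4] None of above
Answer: 4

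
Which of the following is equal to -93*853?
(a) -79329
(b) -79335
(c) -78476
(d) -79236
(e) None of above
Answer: a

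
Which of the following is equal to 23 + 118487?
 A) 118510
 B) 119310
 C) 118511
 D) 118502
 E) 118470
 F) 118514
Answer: A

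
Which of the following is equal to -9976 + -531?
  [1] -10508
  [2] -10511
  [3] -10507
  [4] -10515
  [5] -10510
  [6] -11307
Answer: 3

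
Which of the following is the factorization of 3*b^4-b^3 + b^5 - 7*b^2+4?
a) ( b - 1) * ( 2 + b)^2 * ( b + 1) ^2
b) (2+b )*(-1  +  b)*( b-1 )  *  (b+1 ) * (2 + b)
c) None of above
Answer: b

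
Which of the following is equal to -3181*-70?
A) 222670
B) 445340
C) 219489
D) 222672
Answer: A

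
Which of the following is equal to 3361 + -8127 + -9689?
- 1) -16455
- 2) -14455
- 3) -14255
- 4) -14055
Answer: 2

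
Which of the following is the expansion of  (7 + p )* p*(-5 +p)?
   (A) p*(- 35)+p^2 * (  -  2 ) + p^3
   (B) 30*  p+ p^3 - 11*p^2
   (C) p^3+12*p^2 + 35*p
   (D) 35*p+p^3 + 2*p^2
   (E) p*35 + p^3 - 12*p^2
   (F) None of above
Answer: F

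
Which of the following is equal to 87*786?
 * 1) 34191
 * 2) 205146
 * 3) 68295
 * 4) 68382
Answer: 4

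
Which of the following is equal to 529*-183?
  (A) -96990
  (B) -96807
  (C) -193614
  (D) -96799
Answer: B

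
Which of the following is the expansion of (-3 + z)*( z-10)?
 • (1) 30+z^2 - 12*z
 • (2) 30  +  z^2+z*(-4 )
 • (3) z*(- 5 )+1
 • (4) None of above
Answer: 4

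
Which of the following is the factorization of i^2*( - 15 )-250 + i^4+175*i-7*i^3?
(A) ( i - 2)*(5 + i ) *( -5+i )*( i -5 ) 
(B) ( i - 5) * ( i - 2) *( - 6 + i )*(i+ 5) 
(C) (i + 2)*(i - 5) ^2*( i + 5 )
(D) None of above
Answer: A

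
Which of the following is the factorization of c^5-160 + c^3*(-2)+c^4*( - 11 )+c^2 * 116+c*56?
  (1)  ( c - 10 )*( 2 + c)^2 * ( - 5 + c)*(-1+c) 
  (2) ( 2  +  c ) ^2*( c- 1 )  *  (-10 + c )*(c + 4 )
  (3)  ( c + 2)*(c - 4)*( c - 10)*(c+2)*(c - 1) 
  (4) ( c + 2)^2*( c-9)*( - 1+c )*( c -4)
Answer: 3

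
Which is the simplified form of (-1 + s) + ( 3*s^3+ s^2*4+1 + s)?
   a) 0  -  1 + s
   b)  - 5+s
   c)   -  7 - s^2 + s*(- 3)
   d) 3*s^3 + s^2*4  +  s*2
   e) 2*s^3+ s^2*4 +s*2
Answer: d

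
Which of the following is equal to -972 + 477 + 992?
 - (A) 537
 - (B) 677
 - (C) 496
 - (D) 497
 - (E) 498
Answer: D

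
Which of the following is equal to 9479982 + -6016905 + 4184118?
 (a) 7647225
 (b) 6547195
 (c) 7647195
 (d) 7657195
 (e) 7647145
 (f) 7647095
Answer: c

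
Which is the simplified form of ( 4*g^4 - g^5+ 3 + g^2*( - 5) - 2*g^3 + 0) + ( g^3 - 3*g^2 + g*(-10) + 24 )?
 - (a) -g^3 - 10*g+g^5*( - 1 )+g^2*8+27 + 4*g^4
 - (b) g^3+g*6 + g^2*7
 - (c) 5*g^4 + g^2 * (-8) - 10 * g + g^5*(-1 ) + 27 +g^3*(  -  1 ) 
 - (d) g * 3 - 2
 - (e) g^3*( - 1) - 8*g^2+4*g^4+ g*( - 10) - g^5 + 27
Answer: e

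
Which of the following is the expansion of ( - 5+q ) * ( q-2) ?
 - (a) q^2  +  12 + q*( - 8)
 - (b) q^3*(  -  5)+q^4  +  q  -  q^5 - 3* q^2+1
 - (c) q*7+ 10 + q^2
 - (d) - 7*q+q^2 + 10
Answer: d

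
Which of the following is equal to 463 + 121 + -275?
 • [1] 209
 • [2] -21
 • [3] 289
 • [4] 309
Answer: 4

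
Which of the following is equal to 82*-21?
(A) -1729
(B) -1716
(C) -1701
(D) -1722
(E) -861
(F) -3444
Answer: D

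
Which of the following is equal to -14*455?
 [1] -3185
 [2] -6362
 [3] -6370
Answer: 3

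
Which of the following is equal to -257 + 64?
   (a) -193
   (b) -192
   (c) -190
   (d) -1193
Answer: a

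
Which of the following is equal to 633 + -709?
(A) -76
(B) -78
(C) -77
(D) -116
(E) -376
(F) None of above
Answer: A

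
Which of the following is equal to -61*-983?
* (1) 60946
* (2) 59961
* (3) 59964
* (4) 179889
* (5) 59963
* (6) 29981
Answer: 5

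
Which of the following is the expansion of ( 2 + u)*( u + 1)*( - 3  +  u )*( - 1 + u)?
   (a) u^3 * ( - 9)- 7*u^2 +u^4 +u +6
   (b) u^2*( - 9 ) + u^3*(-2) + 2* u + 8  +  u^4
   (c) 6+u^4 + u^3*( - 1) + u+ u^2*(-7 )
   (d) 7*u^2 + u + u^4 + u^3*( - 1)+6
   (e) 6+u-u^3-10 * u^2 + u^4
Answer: c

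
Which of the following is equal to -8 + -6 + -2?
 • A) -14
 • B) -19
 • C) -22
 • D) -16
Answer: D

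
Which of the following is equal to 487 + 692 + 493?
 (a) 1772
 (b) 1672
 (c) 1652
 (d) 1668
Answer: b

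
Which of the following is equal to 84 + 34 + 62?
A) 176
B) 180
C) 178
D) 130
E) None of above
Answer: B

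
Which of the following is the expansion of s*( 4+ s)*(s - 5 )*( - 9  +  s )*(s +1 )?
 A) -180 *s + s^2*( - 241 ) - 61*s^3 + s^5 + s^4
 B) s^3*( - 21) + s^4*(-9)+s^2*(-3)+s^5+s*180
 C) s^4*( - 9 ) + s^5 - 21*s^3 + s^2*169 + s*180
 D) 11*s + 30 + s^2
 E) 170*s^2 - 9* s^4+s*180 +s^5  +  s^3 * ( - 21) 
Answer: C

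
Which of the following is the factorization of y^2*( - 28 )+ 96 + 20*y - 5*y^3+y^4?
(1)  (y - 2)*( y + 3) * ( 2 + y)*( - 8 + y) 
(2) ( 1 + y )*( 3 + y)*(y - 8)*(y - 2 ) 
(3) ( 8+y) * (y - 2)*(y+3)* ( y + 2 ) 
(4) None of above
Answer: 1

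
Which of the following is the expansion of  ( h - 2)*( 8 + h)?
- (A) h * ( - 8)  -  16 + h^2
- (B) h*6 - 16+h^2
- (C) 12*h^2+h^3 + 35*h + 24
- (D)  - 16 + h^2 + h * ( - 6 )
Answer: B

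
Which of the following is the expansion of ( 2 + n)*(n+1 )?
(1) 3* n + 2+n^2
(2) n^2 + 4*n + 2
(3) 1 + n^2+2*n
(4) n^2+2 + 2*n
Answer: 1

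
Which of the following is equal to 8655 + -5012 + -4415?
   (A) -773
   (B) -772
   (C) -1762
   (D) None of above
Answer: B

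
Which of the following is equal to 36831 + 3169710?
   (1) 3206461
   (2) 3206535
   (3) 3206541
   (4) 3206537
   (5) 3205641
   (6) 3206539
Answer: 3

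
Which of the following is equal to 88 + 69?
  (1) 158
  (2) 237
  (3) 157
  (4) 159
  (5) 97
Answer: 3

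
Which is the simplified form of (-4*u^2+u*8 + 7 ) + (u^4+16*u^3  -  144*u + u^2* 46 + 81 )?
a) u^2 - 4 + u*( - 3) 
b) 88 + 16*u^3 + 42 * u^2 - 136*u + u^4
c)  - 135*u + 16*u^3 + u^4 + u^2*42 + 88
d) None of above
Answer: b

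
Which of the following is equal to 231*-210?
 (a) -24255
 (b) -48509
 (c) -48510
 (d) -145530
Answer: c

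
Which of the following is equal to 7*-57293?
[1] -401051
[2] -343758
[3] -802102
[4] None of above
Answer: 1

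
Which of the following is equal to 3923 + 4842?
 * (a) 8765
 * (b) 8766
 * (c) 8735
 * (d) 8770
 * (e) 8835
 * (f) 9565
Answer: a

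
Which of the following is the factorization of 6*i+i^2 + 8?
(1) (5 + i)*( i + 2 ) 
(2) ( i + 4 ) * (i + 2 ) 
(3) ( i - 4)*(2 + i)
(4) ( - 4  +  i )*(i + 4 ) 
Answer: 2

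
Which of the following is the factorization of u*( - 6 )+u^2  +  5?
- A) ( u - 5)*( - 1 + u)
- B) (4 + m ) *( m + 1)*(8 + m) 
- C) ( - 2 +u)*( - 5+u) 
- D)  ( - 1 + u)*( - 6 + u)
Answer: A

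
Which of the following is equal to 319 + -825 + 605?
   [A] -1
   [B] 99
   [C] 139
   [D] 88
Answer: B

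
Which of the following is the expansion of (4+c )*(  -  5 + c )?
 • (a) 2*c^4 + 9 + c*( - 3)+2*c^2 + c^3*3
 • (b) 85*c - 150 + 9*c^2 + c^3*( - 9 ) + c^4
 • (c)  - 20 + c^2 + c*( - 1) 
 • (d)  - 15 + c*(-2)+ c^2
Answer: c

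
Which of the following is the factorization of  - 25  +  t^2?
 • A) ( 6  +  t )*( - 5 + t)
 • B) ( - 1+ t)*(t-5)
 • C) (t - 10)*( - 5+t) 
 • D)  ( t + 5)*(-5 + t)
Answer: D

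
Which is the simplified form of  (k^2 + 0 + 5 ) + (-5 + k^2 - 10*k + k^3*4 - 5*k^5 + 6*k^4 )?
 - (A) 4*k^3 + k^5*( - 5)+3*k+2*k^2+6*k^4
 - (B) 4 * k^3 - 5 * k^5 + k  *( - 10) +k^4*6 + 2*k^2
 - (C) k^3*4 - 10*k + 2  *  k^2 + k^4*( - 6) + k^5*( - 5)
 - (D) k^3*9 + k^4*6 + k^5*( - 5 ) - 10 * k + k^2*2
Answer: B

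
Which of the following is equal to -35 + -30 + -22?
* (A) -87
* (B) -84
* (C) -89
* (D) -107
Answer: A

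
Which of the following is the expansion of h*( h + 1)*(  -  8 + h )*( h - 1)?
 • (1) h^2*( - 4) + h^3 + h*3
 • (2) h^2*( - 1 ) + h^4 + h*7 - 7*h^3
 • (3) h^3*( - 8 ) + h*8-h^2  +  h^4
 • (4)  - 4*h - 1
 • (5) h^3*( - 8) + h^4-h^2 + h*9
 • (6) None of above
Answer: 3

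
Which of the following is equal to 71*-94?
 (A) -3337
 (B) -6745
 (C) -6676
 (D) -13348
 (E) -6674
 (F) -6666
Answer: E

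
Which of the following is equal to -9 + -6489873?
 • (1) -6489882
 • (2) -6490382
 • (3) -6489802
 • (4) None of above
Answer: 1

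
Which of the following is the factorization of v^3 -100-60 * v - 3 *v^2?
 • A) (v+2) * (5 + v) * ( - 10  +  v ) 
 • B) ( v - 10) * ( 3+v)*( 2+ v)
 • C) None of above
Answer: A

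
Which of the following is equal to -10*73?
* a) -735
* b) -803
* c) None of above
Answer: c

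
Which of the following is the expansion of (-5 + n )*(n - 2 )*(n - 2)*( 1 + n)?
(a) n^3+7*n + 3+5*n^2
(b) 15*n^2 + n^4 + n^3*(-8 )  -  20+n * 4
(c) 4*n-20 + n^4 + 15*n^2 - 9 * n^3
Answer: b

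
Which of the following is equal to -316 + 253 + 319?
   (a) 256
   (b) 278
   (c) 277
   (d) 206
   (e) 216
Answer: a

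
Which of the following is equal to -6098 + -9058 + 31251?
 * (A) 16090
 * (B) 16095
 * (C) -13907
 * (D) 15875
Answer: B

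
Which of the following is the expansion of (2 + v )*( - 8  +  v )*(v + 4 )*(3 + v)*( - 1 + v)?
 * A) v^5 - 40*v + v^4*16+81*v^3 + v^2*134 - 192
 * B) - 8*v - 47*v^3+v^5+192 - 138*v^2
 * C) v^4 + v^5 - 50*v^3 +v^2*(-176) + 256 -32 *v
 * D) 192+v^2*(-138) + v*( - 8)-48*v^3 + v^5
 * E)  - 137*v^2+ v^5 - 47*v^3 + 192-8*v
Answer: B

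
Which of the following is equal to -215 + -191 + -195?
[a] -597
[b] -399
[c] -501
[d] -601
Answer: d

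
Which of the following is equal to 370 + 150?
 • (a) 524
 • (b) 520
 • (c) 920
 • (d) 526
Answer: b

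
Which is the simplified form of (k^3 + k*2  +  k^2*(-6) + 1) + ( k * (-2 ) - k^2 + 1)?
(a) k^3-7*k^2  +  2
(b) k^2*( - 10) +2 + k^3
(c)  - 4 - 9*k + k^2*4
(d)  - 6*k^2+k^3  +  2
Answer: a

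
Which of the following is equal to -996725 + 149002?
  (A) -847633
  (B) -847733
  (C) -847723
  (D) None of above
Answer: C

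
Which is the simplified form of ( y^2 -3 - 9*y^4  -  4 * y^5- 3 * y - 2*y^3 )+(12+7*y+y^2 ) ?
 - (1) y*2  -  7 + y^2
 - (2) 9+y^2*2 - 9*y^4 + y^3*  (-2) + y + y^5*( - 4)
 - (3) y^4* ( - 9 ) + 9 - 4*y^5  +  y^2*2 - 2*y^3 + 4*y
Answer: 3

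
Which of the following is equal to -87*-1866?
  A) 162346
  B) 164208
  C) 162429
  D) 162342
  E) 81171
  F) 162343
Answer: D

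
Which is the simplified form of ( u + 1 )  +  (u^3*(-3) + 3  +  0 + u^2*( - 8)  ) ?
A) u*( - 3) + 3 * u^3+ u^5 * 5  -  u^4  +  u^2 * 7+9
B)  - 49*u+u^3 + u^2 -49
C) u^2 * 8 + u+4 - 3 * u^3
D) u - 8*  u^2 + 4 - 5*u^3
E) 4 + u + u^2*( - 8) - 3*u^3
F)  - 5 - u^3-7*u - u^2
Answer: E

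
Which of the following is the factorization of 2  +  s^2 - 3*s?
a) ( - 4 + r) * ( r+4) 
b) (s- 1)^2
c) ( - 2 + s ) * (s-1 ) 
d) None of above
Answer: c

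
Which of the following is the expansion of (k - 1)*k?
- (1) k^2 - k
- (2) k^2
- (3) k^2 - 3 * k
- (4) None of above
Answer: 1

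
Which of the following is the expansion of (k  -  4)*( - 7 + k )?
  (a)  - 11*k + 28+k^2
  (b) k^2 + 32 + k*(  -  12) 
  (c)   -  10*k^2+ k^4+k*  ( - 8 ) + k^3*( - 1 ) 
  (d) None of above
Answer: a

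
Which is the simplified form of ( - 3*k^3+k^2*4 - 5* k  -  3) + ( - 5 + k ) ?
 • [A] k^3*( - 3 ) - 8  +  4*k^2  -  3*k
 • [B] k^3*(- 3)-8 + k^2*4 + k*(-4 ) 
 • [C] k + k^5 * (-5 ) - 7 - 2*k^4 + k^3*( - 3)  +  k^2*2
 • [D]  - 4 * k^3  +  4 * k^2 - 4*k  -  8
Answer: B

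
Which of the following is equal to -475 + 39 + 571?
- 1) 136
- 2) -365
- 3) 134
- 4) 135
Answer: 4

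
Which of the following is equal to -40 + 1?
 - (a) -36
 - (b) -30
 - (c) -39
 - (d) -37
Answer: c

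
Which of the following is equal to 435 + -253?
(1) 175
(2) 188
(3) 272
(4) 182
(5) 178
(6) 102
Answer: 4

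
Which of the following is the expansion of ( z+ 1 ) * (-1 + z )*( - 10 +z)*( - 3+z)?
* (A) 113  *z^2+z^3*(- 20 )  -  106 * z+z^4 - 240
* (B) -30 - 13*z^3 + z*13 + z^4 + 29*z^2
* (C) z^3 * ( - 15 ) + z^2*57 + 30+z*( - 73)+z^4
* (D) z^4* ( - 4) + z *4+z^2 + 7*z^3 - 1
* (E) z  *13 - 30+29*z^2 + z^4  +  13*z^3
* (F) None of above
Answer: B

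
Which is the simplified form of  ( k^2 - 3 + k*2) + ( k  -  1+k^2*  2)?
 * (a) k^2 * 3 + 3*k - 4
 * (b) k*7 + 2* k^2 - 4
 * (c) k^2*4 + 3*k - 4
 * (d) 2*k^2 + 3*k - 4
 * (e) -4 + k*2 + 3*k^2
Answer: a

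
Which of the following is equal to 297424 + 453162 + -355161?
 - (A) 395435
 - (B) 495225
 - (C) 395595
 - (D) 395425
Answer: D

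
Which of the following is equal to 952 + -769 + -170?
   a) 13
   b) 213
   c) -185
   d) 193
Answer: a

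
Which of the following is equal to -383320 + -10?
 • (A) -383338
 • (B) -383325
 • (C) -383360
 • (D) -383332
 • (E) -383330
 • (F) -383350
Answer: E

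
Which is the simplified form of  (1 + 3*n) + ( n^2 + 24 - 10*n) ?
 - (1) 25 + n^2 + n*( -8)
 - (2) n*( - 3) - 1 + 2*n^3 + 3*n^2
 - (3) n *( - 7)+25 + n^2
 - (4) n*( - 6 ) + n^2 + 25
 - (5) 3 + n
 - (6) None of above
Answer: 3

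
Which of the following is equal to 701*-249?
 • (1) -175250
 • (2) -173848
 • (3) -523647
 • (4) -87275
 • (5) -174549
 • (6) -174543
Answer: 5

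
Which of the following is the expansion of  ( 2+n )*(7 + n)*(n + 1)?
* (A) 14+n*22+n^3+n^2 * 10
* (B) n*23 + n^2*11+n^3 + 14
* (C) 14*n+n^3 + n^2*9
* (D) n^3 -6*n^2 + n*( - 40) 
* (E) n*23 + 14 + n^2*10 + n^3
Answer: E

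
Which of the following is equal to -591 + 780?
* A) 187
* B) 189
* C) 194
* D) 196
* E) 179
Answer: B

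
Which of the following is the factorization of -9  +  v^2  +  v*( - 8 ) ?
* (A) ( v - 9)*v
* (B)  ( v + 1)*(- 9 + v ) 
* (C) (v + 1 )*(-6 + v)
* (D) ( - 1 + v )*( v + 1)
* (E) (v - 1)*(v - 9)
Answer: B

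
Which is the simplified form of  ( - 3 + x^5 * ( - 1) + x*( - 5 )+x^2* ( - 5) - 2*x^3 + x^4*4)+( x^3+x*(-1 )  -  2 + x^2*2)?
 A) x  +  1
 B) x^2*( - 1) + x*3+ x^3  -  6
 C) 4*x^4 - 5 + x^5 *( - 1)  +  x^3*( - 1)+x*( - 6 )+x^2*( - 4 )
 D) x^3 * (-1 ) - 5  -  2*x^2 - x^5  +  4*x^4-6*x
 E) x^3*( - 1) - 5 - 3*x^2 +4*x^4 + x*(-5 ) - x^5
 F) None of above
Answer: F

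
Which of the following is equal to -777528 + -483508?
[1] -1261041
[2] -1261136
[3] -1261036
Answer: 3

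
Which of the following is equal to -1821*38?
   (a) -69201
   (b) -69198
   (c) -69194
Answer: b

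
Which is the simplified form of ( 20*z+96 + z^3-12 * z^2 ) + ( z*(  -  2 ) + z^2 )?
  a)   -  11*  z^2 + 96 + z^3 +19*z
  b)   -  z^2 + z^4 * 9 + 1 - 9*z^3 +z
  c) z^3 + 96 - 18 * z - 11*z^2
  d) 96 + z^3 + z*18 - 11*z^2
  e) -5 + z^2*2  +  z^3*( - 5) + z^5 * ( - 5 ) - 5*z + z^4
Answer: d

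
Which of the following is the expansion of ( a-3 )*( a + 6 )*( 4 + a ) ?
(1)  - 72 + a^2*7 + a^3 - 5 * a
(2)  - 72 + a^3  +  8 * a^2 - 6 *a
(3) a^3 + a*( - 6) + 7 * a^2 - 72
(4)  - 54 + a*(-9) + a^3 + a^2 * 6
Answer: 3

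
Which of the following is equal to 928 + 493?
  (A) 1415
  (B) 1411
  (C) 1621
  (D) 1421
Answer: D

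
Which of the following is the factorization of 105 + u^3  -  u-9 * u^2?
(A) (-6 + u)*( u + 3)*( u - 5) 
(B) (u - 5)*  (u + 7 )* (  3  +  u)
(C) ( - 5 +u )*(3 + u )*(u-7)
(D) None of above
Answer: C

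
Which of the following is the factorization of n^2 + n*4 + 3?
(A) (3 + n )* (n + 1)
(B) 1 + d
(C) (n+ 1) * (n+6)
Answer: A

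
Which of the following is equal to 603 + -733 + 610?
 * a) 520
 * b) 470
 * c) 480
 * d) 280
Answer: c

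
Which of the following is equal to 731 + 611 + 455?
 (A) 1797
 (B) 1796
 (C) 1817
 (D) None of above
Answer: A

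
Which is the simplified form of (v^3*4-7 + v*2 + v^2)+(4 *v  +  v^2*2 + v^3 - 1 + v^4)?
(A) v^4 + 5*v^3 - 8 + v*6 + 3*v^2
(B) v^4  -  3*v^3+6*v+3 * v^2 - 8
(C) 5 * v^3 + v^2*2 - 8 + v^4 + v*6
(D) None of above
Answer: A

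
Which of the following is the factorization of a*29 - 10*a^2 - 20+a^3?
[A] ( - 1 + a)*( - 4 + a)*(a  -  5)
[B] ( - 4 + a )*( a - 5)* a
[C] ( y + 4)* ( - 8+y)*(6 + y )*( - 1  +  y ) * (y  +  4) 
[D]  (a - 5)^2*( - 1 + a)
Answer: A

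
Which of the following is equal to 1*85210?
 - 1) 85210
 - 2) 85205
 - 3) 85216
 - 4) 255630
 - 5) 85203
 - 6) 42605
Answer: 1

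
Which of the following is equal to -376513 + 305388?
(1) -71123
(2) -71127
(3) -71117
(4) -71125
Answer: 4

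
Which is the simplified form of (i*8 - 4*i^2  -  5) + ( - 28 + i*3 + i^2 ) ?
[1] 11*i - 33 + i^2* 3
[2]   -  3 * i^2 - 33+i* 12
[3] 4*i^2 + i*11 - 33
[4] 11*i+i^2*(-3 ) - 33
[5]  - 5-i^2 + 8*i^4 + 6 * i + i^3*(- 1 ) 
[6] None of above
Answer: 4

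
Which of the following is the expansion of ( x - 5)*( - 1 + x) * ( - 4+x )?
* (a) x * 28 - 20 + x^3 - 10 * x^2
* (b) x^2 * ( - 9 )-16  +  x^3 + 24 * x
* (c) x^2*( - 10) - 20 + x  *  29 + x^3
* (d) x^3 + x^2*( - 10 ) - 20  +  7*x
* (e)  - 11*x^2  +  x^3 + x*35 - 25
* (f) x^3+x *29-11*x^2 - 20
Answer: c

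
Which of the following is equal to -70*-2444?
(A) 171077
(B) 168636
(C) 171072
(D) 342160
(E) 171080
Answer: E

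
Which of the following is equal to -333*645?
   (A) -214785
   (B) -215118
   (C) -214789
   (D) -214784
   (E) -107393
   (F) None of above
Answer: A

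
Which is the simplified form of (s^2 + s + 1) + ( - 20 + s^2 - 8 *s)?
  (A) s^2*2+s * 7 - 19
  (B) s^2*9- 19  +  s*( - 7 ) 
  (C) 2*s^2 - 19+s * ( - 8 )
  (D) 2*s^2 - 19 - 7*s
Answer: D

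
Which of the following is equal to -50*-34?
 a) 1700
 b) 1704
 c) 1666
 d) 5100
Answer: a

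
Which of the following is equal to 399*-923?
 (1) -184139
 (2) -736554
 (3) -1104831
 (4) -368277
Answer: 4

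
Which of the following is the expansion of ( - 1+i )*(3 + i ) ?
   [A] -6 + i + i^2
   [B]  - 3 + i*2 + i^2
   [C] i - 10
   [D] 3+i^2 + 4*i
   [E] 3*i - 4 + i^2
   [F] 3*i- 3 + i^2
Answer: B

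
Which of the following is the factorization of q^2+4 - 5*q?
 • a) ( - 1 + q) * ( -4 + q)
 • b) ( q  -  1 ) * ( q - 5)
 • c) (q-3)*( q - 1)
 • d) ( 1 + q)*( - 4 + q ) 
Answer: a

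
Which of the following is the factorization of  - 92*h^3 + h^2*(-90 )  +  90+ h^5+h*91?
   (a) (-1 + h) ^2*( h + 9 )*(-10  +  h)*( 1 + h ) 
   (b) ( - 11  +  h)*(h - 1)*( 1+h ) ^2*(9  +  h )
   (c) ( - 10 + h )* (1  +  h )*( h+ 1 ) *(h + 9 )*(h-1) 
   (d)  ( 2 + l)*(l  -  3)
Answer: c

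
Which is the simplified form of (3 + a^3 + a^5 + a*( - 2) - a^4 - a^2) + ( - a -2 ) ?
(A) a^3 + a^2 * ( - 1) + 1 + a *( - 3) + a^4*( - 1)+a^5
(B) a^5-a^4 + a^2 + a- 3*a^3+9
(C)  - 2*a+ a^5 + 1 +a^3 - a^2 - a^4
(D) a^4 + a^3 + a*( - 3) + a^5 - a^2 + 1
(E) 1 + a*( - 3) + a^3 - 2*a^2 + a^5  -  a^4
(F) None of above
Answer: A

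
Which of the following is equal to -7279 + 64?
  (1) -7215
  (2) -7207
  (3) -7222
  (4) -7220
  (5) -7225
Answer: 1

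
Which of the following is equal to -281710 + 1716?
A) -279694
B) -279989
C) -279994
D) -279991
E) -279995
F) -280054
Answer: C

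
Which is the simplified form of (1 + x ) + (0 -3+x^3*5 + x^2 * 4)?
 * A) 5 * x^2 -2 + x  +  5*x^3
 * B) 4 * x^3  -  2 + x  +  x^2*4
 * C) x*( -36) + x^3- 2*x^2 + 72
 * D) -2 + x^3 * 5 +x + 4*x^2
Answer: D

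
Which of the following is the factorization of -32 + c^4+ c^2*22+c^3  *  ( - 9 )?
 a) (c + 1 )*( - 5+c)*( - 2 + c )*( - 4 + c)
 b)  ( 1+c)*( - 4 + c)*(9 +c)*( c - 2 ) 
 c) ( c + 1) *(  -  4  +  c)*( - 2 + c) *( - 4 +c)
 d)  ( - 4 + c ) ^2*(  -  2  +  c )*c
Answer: c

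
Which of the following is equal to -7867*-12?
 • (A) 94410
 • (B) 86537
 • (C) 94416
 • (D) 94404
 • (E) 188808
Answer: D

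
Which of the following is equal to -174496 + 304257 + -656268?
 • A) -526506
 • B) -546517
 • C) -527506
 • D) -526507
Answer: D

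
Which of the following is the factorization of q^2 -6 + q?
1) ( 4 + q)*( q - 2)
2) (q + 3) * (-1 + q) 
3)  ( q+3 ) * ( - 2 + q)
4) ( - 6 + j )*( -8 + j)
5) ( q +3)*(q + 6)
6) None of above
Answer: 3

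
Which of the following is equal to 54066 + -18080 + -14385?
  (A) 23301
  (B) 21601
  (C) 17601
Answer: B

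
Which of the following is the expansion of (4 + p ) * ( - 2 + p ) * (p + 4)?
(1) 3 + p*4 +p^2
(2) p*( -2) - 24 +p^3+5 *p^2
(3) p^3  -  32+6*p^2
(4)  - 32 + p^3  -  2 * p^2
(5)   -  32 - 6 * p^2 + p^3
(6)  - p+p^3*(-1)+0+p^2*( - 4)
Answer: 3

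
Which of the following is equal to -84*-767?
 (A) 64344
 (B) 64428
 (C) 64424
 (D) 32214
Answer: B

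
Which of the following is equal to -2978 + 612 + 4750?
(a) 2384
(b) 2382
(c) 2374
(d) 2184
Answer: a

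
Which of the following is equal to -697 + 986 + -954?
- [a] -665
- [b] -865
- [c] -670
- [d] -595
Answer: a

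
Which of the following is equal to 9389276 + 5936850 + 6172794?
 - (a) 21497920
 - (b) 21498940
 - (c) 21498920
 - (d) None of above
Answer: c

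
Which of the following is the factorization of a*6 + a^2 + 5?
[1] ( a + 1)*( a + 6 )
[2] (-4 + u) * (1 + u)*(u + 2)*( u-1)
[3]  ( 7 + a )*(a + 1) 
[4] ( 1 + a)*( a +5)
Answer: 4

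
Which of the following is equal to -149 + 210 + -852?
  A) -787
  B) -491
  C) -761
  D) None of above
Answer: D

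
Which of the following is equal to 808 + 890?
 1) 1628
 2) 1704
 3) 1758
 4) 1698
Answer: 4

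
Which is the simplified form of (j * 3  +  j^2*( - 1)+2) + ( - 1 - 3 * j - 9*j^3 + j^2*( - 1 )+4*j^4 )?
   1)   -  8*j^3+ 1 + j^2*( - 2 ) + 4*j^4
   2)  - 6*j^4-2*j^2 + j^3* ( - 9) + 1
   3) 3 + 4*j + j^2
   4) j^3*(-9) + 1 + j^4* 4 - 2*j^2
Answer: 4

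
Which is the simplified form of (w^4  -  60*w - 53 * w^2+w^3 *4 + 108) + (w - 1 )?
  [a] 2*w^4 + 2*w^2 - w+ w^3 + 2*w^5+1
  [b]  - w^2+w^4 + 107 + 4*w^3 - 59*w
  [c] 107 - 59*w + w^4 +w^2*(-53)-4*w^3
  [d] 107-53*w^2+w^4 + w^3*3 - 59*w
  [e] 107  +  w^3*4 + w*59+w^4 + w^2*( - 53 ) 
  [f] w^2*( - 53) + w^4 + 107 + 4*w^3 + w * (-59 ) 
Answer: f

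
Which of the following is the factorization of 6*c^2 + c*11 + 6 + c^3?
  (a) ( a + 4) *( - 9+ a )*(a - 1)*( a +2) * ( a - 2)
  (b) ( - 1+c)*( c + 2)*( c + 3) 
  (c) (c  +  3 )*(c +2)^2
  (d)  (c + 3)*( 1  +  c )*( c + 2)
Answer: d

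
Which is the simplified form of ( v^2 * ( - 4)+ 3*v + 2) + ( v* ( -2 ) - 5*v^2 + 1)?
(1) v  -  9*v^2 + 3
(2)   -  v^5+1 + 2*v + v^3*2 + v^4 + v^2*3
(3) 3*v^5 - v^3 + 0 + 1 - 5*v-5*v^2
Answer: 1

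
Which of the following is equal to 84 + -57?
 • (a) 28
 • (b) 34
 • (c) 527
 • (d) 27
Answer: d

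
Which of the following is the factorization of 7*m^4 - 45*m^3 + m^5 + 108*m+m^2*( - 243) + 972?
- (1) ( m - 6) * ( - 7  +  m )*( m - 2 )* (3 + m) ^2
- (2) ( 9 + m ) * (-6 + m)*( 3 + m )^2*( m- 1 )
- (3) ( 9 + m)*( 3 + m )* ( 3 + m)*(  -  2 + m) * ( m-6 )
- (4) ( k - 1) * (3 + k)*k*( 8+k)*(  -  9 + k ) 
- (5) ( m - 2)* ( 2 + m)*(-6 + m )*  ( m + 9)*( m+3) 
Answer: 3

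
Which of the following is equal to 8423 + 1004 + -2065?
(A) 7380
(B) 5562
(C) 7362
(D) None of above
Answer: C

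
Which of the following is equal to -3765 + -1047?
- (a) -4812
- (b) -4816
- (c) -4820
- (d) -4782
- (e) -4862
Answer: a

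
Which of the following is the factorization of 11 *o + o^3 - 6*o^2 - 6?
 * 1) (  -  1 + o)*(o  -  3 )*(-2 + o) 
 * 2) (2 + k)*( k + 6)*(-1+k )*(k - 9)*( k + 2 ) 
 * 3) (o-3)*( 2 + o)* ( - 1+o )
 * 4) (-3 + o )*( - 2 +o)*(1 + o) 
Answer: 1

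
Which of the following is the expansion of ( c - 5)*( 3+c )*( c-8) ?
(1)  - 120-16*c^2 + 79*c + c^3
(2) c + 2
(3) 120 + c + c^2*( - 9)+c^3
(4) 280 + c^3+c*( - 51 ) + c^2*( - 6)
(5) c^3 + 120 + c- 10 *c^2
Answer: 5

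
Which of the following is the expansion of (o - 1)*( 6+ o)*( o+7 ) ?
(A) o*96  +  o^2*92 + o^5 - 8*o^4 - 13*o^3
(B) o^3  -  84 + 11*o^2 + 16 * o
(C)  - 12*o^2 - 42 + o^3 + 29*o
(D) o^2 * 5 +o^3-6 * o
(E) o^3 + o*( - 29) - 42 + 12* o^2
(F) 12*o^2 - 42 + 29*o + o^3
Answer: F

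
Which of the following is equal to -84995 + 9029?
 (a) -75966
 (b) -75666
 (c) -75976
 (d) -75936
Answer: a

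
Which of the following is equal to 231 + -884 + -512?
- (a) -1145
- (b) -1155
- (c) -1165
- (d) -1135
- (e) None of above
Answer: c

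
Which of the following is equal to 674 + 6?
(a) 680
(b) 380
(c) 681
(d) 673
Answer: a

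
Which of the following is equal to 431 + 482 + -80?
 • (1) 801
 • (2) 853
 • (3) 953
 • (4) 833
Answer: 4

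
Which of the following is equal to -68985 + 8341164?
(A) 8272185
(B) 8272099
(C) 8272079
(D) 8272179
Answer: D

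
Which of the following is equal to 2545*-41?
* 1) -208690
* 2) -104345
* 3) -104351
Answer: 2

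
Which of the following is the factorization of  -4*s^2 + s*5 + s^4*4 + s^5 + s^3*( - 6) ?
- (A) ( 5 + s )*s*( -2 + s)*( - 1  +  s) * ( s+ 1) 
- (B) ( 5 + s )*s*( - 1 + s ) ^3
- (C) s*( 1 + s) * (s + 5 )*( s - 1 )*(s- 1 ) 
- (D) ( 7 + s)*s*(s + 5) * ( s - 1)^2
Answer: C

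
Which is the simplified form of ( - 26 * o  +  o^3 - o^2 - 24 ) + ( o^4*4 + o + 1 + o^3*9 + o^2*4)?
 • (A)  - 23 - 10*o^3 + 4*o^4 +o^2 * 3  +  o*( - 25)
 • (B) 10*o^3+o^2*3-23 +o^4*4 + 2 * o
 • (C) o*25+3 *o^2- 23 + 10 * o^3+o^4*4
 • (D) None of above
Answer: D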